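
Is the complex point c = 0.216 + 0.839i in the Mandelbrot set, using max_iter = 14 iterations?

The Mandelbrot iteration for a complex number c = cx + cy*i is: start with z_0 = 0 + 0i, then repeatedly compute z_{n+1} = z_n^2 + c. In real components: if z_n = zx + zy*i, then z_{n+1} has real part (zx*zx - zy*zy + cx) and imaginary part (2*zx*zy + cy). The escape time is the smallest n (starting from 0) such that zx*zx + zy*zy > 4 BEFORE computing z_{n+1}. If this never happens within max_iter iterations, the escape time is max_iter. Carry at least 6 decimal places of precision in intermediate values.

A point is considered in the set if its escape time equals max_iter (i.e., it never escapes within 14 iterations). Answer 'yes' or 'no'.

z_0 = 0 + 0i, c = 0.2160 + 0.8390i
Iter 1: z = 0.2160 + 0.8390i, |z|^2 = 0.7506
Iter 2: z = -0.4413 + 1.2014i, |z|^2 = 1.6382
Iter 3: z = -1.0328 + -0.2213i, |z|^2 = 1.1156
Iter 4: z = 1.2336 + 1.2961i, |z|^2 = 3.2018
Iter 5: z = 0.0579 + 4.0369i, |z|^2 = 16.2996
Escaped at iteration 5

Answer: no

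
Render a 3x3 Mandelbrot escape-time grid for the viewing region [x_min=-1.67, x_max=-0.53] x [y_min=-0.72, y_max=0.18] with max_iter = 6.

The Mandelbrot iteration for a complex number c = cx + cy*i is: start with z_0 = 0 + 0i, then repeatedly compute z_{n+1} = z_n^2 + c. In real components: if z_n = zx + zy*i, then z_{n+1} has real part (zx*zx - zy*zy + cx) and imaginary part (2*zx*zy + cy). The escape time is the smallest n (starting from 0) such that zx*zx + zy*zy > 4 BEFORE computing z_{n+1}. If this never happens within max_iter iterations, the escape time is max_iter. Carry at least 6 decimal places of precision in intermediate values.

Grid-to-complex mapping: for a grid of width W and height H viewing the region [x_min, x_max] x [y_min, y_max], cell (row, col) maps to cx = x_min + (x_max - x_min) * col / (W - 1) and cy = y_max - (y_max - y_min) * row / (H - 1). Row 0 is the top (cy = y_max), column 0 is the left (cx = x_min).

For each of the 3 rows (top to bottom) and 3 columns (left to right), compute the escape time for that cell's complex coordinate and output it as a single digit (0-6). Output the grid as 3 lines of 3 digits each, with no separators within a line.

Answer: 466
466
336

Derivation:
(row=0, col=0): c = -1.6700 + 0.1800i → escape time 4
(row=0, col=1): c = -1.1000 + 0.1800i → escape time 6
(row=0, col=2): c = -0.5300 + 0.1800i → escape time 6
(row=1, col=0): c = -1.6700 + -0.2700i → escape time 4
(row=1, col=1): c = -1.1000 + -0.2700i → escape time 6
(row=1, col=2): c = -0.5300 + -0.2700i → escape time 6
(row=2, col=0): c = -1.6700 + -0.7200i → escape time 3
(row=2, col=1): c = -1.1000 + -0.7200i → escape time 3
(row=2, col=2): c = -0.5300 + -0.7200i → escape time 6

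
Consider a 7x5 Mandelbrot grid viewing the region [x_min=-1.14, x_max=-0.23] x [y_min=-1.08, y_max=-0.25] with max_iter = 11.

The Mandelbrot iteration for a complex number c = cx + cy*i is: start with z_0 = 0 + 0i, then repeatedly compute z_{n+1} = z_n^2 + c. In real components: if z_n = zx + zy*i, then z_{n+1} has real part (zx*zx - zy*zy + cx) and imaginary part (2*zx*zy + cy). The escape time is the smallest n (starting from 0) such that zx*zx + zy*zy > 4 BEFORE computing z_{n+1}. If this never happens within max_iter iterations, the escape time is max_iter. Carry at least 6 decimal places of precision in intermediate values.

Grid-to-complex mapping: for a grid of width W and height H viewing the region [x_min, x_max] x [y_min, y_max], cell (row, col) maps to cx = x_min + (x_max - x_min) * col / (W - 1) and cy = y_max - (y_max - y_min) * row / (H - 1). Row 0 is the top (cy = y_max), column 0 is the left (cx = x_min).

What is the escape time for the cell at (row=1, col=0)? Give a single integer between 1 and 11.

Answer: 5

Derivation:
z_0 = 0 + 0i, c = -1.1400 + -0.4575i
Iter 1: z = -1.1400 + -0.4575i, |z|^2 = 1.5089
Iter 2: z = -0.0497 + 0.5856i, |z|^2 = 0.3454
Iter 3: z = -1.4805 + -0.5157i, |z|^2 = 2.4577
Iter 4: z = 0.7858 + 1.0695i, |z|^2 = 1.7613
Iter 5: z = -1.6663 + 1.2233i, |z|^2 = 4.2731
Escaped at iteration 5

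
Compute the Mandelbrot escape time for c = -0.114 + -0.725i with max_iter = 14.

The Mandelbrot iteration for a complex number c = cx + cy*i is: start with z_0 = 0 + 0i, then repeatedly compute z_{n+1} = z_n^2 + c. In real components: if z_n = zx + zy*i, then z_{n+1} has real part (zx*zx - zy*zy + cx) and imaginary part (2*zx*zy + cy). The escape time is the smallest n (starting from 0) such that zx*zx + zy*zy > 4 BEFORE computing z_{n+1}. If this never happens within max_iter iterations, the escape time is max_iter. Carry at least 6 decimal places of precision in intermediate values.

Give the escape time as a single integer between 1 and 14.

Answer: 14

Derivation:
z_0 = 0 + 0i, c = -0.1140 + -0.7250i
Iter 1: z = -0.1140 + -0.7250i, |z|^2 = 0.5386
Iter 2: z = -0.6266 + -0.5597i, |z|^2 = 0.7059
Iter 3: z = -0.0346 + -0.0236i, |z|^2 = 0.0018
Iter 4: z = -0.1134 + -0.7234i, |z|^2 = 0.5361
Iter 5: z = -0.6244 + -0.5610i, |z|^2 = 0.7046
Iter 6: z = -0.0388 + -0.0244i, |z|^2 = 0.0021
Iter 7: z = -0.1131 + -0.7231i, |z|^2 = 0.5357
Iter 8: z = -0.6241 + -0.5615i, |z|^2 = 0.7047
Iter 9: z = -0.0397 + -0.0242i, |z|^2 = 0.0022
Iter 10: z = -0.1130 + -0.7231i, |z|^2 = 0.5356
Iter 11: z = -0.6241 + -0.5616i, |z|^2 = 0.7048
Iter 12: z = -0.0399 + -0.0241i, |z|^2 = 0.0022
Iter 13: z = -0.1130 + -0.7231i, |z|^2 = 0.5356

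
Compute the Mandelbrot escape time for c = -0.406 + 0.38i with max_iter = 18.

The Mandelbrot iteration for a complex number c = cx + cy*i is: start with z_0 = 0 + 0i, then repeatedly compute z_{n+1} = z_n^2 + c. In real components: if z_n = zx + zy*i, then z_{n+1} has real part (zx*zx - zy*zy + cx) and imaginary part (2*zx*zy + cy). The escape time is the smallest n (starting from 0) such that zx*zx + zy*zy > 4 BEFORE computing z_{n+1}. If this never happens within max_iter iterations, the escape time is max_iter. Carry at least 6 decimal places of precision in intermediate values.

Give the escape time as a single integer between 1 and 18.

Answer: 18

Derivation:
z_0 = 0 + 0i, c = -0.4060 + 0.3800i
Iter 1: z = -0.4060 + 0.3800i, |z|^2 = 0.3092
Iter 2: z = -0.3856 + 0.0714i, |z|^2 = 0.1538
Iter 3: z = -0.2624 + 0.3249i, |z|^2 = 0.1744
Iter 4: z = -0.4427 + 0.2095i, |z|^2 = 0.2398
Iter 5: z = -0.2539 + 0.1945i, |z|^2 = 0.1023
Iter 6: z = -0.3794 + 0.2812i, |z|^2 = 0.2230
Iter 7: z = -0.3411 + 0.1666i, |z|^2 = 0.1441
Iter 8: z = -0.3174 + 0.2663i, |z|^2 = 0.1717
Iter 9: z = -0.3762 + 0.2110i, |z|^2 = 0.1860
Iter 10: z = -0.3090 + 0.2213i, |z|^2 = 0.1444
Iter 11: z = -0.3595 + 0.2433i, |z|^2 = 0.1884
Iter 12: z = -0.3359 + 0.2051i, |z|^2 = 0.1549
Iter 13: z = -0.3352 + 0.2422i, |z|^2 = 0.1710
Iter 14: z = -0.3523 + 0.2176i, |z|^2 = 0.1715
Iter 15: z = -0.3293 + 0.2267i, |z|^2 = 0.1598
Iter 16: z = -0.3490 + 0.2307i, |z|^2 = 0.1750
Iter 17: z = -0.3375 + 0.2190i, |z|^2 = 0.1618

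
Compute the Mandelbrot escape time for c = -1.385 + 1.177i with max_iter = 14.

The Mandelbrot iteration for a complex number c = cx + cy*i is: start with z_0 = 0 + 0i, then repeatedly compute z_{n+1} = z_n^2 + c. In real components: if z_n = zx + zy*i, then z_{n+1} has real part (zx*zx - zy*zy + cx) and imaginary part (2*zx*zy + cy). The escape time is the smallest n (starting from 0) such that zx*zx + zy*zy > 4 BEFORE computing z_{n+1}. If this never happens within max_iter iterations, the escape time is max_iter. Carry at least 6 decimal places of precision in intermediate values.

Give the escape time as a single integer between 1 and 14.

z_0 = 0 + 0i, c = -1.3850 + 1.1770i
Iter 1: z = -1.3850 + 1.1770i, |z|^2 = 3.3036
Iter 2: z = -0.8521 + -2.0833i, |z|^2 = 5.0662
Escaped at iteration 2

Answer: 2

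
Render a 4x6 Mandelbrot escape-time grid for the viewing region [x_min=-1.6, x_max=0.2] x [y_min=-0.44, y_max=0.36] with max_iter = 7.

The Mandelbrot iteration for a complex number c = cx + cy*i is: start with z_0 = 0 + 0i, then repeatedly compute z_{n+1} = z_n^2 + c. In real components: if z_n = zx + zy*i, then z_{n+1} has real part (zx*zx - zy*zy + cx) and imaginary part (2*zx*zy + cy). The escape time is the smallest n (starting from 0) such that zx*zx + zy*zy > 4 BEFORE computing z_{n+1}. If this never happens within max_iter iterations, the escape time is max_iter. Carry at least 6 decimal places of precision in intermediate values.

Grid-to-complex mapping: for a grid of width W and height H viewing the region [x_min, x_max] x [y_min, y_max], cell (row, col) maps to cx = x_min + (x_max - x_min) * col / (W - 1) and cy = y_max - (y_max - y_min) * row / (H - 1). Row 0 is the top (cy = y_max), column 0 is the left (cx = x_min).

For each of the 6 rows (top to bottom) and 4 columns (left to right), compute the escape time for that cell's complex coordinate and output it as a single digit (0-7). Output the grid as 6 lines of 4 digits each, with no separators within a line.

Answer: 4777
5777
7777
6777
4777
3577

Derivation:
(row=0, col=0): c = -1.6000 + 0.3600i → escape time 4
(row=0, col=1): c = -1.0000 + 0.3600i → escape time 7
(row=0, col=2): c = -0.4000 + 0.3600i → escape time 7
(row=0, col=3): c = 0.2000 + 0.3600i → escape time 7
(row=1, col=0): c = -1.6000 + 0.2000i → escape time 5
(row=1, col=1): c = -1.0000 + 0.2000i → escape time 7
(row=1, col=2): c = -0.4000 + 0.2000i → escape time 7
(row=1, col=3): c = 0.2000 + 0.2000i → escape time 7
(row=2, col=0): c = -1.6000 + 0.0400i → escape time 7
(row=2, col=1): c = -1.0000 + 0.0400i → escape time 7
(row=2, col=2): c = -0.4000 + 0.0400i → escape time 7
(row=2, col=3): c = 0.2000 + 0.0400i → escape time 7
(row=3, col=0): c = -1.6000 + -0.1200i → escape time 6
(row=3, col=1): c = -1.0000 + -0.1200i → escape time 7
(row=3, col=2): c = -0.4000 + -0.1200i → escape time 7
(row=3, col=3): c = 0.2000 + -0.1200i → escape time 7
(row=4, col=0): c = -1.6000 + -0.2800i → escape time 4
(row=4, col=1): c = -1.0000 + -0.2800i → escape time 7
(row=4, col=2): c = -0.4000 + -0.2800i → escape time 7
(row=4, col=3): c = 0.2000 + -0.2800i → escape time 7
(row=5, col=0): c = -1.6000 + -0.4400i → escape time 3
(row=5, col=1): c = -1.0000 + -0.4400i → escape time 5
(row=5, col=2): c = -0.4000 + -0.4400i → escape time 7
(row=5, col=3): c = 0.2000 + -0.4400i → escape time 7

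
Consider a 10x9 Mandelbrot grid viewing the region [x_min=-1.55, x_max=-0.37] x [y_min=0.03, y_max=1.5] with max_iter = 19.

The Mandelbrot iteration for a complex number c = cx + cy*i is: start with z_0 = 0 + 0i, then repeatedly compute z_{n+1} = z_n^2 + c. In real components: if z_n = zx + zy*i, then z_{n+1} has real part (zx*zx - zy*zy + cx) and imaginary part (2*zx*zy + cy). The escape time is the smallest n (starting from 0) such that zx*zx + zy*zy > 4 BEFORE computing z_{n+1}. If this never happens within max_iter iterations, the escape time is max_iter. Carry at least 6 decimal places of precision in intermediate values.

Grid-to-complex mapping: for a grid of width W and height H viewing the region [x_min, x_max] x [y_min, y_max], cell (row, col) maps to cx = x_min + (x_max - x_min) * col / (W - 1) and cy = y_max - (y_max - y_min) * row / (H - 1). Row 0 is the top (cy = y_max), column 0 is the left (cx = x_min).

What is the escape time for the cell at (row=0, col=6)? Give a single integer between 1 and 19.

Answer: 2

Derivation:
z_0 = 0 + 0i, c = -0.7633 + 1.5000i
Iter 1: z = -0.7633 + 1.5000i, |z|^2 = 2.8327
Iter 2: z = -2.4307 + -0.7900i, |z|^2 = 6.5322
Escaped at iteration 2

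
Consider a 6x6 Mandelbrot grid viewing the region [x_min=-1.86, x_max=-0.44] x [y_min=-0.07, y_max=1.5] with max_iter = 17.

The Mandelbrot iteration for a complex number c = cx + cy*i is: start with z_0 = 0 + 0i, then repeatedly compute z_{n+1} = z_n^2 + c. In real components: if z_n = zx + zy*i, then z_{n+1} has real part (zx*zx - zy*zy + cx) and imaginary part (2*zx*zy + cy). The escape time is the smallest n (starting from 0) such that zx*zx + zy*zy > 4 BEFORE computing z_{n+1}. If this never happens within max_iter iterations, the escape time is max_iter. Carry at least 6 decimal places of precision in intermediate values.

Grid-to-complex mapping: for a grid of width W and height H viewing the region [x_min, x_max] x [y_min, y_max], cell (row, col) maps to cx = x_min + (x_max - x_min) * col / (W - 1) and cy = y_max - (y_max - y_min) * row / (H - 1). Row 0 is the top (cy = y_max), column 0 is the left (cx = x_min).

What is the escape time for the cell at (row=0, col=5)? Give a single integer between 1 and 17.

Answer: 2

Derivation:
z_0 = 0 + 0i, c = -0.4400 + 1.5000i
Iter 1: z = -0.4400 + 1.5000i, |z|^2 = 2.4436
Iter 2: z = -2.4964 + 0.1800i, |z|^2 = 6.2644
Escaped at iteration 2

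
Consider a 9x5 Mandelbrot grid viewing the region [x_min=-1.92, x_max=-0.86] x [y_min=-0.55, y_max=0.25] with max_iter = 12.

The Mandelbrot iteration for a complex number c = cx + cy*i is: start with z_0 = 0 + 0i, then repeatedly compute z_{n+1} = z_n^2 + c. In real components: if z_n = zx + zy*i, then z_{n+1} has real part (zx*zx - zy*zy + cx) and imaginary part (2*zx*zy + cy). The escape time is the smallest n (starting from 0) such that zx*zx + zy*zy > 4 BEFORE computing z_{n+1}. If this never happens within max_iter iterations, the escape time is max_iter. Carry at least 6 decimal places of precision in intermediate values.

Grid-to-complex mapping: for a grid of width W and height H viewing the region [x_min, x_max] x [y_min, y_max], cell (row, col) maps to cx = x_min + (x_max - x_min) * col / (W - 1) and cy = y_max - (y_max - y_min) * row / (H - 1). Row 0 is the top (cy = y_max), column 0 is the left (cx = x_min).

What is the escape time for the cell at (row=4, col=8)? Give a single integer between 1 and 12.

Answer: 5

Derivation:
z_0 = 0 + 0i, c = -0.8600 + -0.5500i
Iter 1: z = -0.8600 + -0.5500i, |z|^2 = 1.0421
Iter 2: z = -0.4229 + 0.3960i, |z|^2 = 0.3357
Iter 3: z = -0.8380 + -0.8849i, |z|^2 = 1.4853
Iter 4: z = -0.9409 + 0.9331i, |z|^2 = 1.7560
Iter 5: z = -0.8454 + -2.3059i, |z|^2 = 6.0320
Escaped at iteration 5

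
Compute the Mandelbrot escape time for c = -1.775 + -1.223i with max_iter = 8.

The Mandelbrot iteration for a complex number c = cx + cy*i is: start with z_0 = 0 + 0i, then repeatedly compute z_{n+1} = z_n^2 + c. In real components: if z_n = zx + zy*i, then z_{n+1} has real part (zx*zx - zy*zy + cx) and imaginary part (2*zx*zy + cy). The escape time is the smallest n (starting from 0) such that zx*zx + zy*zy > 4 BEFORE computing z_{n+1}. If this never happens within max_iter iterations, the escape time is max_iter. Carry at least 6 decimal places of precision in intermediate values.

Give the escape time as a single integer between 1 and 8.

z_0 = 0 + 0i, c = -1.7750 + -1.2230i
Iter 1: z = -1.7750 + -1.2230i, |z|^2 = 4.6464
Escaped at iteration 1

Answer: 1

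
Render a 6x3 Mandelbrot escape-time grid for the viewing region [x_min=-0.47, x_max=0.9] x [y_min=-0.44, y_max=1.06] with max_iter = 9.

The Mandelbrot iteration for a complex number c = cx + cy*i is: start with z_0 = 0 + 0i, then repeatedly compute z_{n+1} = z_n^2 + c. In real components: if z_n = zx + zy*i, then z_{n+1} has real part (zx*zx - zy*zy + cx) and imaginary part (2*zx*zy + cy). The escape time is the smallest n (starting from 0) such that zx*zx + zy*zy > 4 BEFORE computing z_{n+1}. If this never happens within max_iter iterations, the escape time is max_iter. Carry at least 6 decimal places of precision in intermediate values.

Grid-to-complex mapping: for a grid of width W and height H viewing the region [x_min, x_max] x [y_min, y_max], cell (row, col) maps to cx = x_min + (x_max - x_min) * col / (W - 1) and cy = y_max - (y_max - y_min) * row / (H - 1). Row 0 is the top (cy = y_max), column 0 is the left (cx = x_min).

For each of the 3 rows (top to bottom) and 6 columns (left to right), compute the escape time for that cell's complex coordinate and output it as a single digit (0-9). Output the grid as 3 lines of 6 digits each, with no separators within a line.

Answer: 484322
999943
999933

Derivation:
(row=0, col=0): c = -0.4700 + 1.0600i → escape time 4
(row=0, col=1): c = -0.1960 + 1.0600i → escape time 8
(row=0, col=2): c = 0.0780 + 1.0600i → escape time 4
(row=0, col=3): c = 0.3520 + 1.0600i → escape time 3
(row=0, col=4): c = 0.6260 + 1.0600i → escape time 2
(row=0, col=5): c = 0.9000 + 1.0600i → escape time 2
(row=1, col=0): c = -0.4700 + 0.3100i → escape time 9
(row=1, col=1): c = -0.1960 + 0.3100i → escape time 9
(row=1, col=2): c = 0.0780 + 0.3100i → escape time 9
(row=1, col=3): c = 0.3520 + 0.3100i → escape time 9
(row=1, col=4): c = 0.6260 + 0.3100i → escape time 4
(row=1, col=5): c = 0.9000 + 0.3100i → escape time 3
(row=2, col=0): c = -0.4700 + -0.4400i → escape time 9
(row=2, col=1): c = -0.1960 + -0.4400i → escape time 9
(row=2, col=2): c = 0.0780 + -0.4400i → escape time 9
(row=2, col=3): c = 0.3520 + -0.4400i → escape time 9
(row=2, col=4): c = 0.6260 + -0.4400i → escape time 3
(row=2, col=5): c = 0.9000 + -0.4400i → escape time 3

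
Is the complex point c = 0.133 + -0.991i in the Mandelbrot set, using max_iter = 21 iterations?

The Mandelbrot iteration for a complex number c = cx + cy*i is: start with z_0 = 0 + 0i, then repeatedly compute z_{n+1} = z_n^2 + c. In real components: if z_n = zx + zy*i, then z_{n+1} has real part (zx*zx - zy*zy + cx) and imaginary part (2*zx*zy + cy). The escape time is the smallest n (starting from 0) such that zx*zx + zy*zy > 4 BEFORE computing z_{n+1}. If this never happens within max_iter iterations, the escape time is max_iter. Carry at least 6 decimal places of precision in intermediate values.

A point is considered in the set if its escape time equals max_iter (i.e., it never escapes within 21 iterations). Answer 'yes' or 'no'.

z_0 = 0 + 0i, c = 0.1330 + -0.9910i
Iter 1: z = 0.1330 + -0.9910i, |z|^2 = 0.9998
Iter 2: z = -0.8314 + -1.2546i, |z|^2 = 2.2652
Iter 3: z = -0.7498 + 1.0951i, |z|^2 = 1.7616
Iter 4: z = -0.5041 + -2.6333i, |z|^2 = 7.1885
Escaped at iteration 4

Answer: no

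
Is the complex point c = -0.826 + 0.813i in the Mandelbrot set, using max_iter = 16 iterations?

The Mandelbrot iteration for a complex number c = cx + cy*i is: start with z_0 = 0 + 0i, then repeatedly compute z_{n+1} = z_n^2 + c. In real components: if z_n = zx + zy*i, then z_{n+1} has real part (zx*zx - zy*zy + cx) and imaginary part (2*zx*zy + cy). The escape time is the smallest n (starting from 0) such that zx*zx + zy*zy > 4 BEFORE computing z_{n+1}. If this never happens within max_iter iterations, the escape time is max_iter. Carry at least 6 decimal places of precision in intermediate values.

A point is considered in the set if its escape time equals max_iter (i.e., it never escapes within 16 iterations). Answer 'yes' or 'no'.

z_0 = 0 + 0i, c = -0.8260 + 0.8130i
Iter 1: z = -0.8260 + 0.8130i, |z|^2 = 1.3432
Iter 2: z = -0.8047 + -0.5301i, |z|^2 = 0.9285
Iter 3: z = -0.4594 + 1.6661i, |z|^2 = 2.9870
Iter 4: z = -3.3908 + -0.7180i, |z|^2 = 12.0129
Escaped at iteration 4

Answer: no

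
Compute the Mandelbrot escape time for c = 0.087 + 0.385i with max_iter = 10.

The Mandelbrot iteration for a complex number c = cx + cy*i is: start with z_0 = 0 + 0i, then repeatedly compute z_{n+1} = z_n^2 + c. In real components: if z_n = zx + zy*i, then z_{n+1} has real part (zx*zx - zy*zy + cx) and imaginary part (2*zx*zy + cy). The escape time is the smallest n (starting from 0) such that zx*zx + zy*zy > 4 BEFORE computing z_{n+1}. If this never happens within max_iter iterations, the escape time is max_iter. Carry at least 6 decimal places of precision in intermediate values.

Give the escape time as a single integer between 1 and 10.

Answer: 10

Derivation:
z_0 = 0 + 0i, c = 0.0870 + 0.3850i
Iter 1: z = 0.0870 + 0.3850i, |z|^2 = 0.1558
Iter 2: z = -0.0537 + 0.4520i, |z|^2 = 0.2072
Iter 3: z = -0.1144 + 0.3365i, |z|^2 = 0.1263
Iter 4: z = -0.0131 + 0.3080i, |z|^2 = 0.0950
Iter 5: z = -0.0077 + 0.3769i, |z|^2 = 0.1421
Iter 6: z = -0.0550 + 0.3792i, |z|^2 = 0.1468
Iter 7: z = -0.0538 + 0.3433i, |z|^2 = 0.1207
Iter 8: z = -0.0280 + 0.3481i, |z|^2 = 0.1219
Iter 9: z = -0.0334 + 0.3655i, |z|^2 = 0.1347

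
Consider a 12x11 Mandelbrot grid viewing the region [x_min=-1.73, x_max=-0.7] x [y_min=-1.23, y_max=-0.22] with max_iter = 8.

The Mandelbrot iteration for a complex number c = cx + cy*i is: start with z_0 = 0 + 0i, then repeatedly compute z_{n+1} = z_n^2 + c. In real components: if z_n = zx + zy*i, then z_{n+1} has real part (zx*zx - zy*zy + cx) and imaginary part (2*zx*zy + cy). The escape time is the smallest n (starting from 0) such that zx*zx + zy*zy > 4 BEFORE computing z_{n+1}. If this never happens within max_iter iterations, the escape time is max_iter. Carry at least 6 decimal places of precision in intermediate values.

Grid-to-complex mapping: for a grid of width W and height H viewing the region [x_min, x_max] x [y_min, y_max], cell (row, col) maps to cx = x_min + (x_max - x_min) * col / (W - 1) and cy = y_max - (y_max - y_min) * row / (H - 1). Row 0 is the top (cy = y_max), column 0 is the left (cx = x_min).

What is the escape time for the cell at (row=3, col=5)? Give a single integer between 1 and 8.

z_0 = 0 + 0i, c = -1.2618 + -0.5230i
Iter 1: z = -1.2618 + -0.5230i, |z|^2 = 1.8657
Iter 2: z = 0.0568 + 0.7969i, |z|^2 = 0.6382
Iter 3: z = -1.8936 + -0.4324i, |z|^2 = 3.7726
Iter 4: z = 2.1368 + 1.1146i, |z|^2 = 5.8084
Escaped at iteration 4

Answer: 4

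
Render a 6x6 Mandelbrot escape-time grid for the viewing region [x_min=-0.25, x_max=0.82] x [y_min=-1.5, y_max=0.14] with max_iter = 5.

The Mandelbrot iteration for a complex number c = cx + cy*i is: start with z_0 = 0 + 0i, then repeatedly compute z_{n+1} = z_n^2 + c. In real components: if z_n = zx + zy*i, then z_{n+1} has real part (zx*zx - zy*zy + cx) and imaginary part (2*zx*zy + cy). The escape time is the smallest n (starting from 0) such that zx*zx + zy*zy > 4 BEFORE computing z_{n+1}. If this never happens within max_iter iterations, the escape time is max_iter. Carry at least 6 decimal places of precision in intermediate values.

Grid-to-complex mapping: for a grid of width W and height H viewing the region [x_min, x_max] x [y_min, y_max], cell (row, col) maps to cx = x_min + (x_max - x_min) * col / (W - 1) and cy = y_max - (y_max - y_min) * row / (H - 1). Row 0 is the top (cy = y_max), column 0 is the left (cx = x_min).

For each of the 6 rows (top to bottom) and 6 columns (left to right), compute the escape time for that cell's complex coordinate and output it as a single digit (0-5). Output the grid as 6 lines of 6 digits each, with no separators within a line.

Answer: 555543
555543
555533
555432
433222
222222

Derivation:
(row=0, col=0): c = -0.2500 + 0.1400i → escape time 5
(row=0, col=1): c = -0.0360 + 0.1400i → escape time 5
(row=0, col=2): c = 0.1780 + 0.1400i → escape time 5
(row=0, col=3): c = 0.3920 + 0.1400i → escape time 5
(row=0, col=4): c = 0.6060 + 0.1400i → escape time 4
(row=0, col=5): c = 0.8200 + 0.1400i → escape time 3
(row=1, col=0): c = -0.2500 + -0.1880i → escape time 5
(row=1, col=1): c = -0.0360 + -0.1880i → escape time 5
(row=1, col=2): c = 0.1780 + -0.1880i → escape time 5
(row=1, col=3): c = 0.3920 + -0.1880i → escape time 5
(row=1, col=4): c = 0.6060 + -0.1880i → escape time 4
(row=1, col=5): c = 0.8200 + -0.1880i → escape time 3
(row=2, col=0): c = -0.2500 + -0.5160i → escape time 5
(row=2, col=1): c = -0.0360 + -0.5160i → escape time 5
(row=2, col=2): c = 0.1780 + -0.5160i → escape time 5
(row=2, col=3): c = 0.3920 + -0.5160i → escape time 5
(row=2, col=4): c = 0.6060 + -0.5160i → escape time 3
(row=2, col=5): c = 0.8200 + -0.5160i → escape time 3
(row=3, col=0): c = -0.2500 + -0.8440i → escape time 5
(row=3, col=1): c = -0.0360 + -0.8440i → escape time 5
(row=3, col=2): c = 0.1780 + -0.8440i → escape time 5
(row=3, col=3): c = 0.3920 + -0.8440i → escape time 4
(row=3, col=4): c = 0.6060 + -0.8440i → escape time 3
(row=3, col=5): c = 0.8200 + -0.8440i → escape time 2
(row=4, col=0): c = -0.2500 + -1.1720i → escape time 4
(row=4, col=1): c = -0.0360 + -1.1720i → escape time 3
(row=4, col=2): c = 0.1780 + -1.1720i → escape time 3
(row=4, col=3): c = 0.3920 + -1.1720i → escape time 2
(row=4, col=4): c = 0.6060 + -1.1720i → escape time 2
(row=4, col=5): c = 0.8200 + -1.1720i → escape time 2
(row=5, col=0): c = -0.2500 + -1.5000i → escape time 2
(row=5, col=1): c = -0.0360 + -1.5000i → escape time 2
(row=5, col=2): c = 0.1780 + -1.5000i → escape time 2
(row=5, col=3): c = 0.3920 + -1.5000i → escape time 2
(row=5, col=4): c = 0.6060 + -1.5000i → escape time 2
(row=5, col=5): c = 0.8200 + -1.5000i → escape time 2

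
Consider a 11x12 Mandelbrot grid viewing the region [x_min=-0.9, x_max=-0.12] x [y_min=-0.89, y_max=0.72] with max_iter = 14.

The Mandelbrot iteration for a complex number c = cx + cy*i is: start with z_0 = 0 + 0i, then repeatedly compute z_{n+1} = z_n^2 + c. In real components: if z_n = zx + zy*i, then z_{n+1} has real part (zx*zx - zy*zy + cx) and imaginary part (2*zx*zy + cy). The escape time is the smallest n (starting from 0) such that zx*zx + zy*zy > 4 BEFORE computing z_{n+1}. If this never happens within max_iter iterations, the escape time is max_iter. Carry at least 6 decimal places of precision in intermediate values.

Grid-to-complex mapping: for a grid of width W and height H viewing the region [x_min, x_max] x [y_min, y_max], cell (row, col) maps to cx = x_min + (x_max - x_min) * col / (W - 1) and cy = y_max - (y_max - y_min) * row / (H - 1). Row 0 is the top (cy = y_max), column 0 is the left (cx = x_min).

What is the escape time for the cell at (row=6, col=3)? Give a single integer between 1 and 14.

Answer: 14

Derivation:
z_0 = 0 + 0i, c = -0.6660 + -0.1582i
Iter 1: z = -0.6660 + -0.1582i, |z|^2 = 0.4686
Iter 2: z = -0.2475 + 0.0525i, |z|^2 = 0.0640
Iter 3: z = -0.6075 + -0.1842i, |z|^2 = 0.4030
Iter 4: z = -0.3308 + 0.0656i, |z|^2 = 0.1138
Iter 5: z = -0.5608 + -0.2016i, |z|^2 = 0.3552
Iter 6: z = -0.3921 + 0.0679i, |z|^2 = 0.1583
Iter 7: z = -0.5169 + -0.2115i, |z|^2 = 0.3119
Iter 8: z = -0.4435 + 0.0604i, |z|^2 = 0.2004
Iter 9: z = -0.4729 + -0.2118i, |z|^2 = 0.2685
Iter 10: z = -0.4872 + 0.0421i, |z|^2 = 0.2391
Iter 11: z = -0.4304 + -0.1992i, |z|^2 = 0.2249
Iter 12: z = -0.5204 + 0.0133i, |z|^2 = 0.2710
Iter 13: z = -0.3953 + -0.1720i, |z|^2 = 0.1859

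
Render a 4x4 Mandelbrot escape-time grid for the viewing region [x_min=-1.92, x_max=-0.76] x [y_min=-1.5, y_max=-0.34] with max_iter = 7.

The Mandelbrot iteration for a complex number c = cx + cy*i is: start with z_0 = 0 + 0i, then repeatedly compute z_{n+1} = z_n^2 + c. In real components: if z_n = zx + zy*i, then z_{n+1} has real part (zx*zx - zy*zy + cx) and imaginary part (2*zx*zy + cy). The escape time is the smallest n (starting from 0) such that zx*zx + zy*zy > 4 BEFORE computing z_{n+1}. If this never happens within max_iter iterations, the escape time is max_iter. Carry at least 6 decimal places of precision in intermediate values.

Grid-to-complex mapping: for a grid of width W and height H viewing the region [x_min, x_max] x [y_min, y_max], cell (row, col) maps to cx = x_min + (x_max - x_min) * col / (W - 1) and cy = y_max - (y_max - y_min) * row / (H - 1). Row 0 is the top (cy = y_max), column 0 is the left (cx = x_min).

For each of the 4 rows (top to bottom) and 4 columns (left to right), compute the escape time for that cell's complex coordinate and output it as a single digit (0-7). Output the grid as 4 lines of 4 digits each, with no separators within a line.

(row=0, col=0): c = -1.9200 + -0.3400i → escape time 3
(row=0, col=1): c = -1.5333 + -0.3400i → escape time 4
(row=0, col=2): c = -1.1467 + -0.3400i → escape time 7
(row=0, col=3): c = -0.7600 + -0.3400i → escape time 7
(row=1, col=0): c = -1.9200 + -0.7267i → escape time 1
(row=1, col=1): c = -1.5333 + -0.7267i → escape time 3
(row=1, col=2): c = -1.1467 + -0.7267i → escape time 3
(row=1, col=3): c = -0.7600 + -0.7267i → escape time 4
(row=2, col=0): c = -1.9200 + -1.1133i → escape time 1
(row=2, col=1): c = -1.5333 + -1.1133i → escape time 2
(row=2, col=2): c = -1.1467 + -1.1133i → escape time 3
(row=2, col=3): c = -0.7600 + -1.1133i → escape time 3
(row=3, col=0): c = -1.9200 + -1.5000i → escape time 1
(row=3, col=1): c = -1.5333 + -1.5000i → escape time 1
(row=3, col=2): c = -1.1467 + -1.5000i → escape time 2
(row=3, col=3): c = -0.7600 + -1.5000i → escape time 2

Answer: 3477
1334
1233
1122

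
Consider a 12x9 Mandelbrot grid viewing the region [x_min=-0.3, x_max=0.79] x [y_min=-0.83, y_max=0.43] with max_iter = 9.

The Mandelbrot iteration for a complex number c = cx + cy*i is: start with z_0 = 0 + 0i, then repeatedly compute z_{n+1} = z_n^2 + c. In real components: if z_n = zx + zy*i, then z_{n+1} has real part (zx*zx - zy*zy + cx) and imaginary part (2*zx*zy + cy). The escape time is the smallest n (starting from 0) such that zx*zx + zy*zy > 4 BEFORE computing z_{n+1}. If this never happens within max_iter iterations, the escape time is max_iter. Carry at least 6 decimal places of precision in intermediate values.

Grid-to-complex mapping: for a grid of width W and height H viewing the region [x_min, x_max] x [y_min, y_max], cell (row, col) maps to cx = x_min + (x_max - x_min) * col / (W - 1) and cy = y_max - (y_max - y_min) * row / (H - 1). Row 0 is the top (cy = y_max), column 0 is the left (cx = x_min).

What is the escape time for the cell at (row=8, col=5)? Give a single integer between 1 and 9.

Answer: 5

Derivation:
z_0 = 0 + 0i, c = 0.1955 + -0.8300i
Iter 1: z = 0.1955 + -0.8300i, |z|^2 = 0.7271
Iter 2: z = -0.4552 + -1.1545i, |z|^2 = 1.5400
Iter 3: z = -0.9301 + 0.2211i, |z|^2 = 0.9139
Iter 4: z = 1.0116 + -1.2413i, |z|^2 = 2.5641
Iter 5: z = -0.3221 + -3.3414i, |z|^2 = 11.2684
Escaped at iteration 5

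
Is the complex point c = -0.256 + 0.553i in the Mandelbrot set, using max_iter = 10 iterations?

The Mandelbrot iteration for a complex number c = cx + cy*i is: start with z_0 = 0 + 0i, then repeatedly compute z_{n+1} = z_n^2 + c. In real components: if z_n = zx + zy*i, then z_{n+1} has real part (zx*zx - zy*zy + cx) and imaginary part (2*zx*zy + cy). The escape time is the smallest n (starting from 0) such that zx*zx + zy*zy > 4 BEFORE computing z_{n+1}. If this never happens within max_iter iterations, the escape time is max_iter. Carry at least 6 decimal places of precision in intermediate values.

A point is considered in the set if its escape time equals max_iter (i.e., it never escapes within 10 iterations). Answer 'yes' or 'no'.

z_0 = 0 + 0i, c = -0.2560 + 0.5530i
Iter 1: z = -0.2560 + 0.5530i, |z|^2 = 0.3713
Iter 2: z = -0.4963 + 0.2699i, |z|^2 = 0.3191
Iter 3: z = -0.0825 + 0.2851i, |z|^2 = 0.0881
Iter 4: z = -0.3305 + 0.5059i, |z|^2 = 0.3652
Iter 5: z = -0.4027 + 0.2186i, |z|^2 = 0.2100
Iter 6: z = -0.1416 + 0.3769i, |z|^2 = 0.1621
Iter 7: z = -0.3780 + 0.4463i, |z|^2 = 0.3421
Iter 8: z = -0.3122 + 0.2156i, |z|^2 = 0.1440
Iter 9: z = -0.2050 + 0.4184i, |z|^2 = 0.2170
Did not escape in 10 iterations → in set

Answer: yes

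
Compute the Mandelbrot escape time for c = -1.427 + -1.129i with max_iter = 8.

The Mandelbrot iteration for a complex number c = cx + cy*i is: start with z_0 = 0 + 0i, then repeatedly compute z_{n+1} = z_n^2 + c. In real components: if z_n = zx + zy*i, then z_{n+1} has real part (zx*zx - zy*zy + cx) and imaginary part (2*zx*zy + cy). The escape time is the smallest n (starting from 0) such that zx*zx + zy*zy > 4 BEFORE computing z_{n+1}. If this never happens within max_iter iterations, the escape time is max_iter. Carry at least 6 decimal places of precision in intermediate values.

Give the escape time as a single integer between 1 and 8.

z_0 = 0 + 0i, c = -1.4270 + -1.1290i
Iter 1: z = -1.4270 + -1.1290i, |z|^2 = 3.3110
Iter 2: z = -0.6653 + 2.0932i, |z|^2 = 4.8240
Escaped at iteration 2

Answer: 2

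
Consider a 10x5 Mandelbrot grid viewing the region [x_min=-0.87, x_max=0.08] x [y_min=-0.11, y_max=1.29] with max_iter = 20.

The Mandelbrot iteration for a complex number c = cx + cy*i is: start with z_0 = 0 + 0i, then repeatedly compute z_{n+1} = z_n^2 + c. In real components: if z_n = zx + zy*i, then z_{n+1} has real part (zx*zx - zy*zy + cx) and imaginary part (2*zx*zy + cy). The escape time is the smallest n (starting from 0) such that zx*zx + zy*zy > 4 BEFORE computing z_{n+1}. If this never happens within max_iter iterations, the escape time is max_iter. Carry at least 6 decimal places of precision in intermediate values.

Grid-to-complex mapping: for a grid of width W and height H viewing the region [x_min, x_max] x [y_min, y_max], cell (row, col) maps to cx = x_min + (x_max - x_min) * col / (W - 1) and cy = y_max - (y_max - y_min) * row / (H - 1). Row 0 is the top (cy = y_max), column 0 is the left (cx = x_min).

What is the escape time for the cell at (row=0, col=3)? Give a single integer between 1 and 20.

z_0 = 0 + 0i, c = -0.5533 + 1.2900i
Iter 1: z = -0.5533 + 1.2900i, |z|^2 = 1.9703
Iter 2: z = -1.9113 + -0.1376i, |z|^2 = 3.6718
Iter 3: z = 3.0806 + 1.8160i, |z|^2 = 12.7881
Escaped at iteration 3

Answer: 3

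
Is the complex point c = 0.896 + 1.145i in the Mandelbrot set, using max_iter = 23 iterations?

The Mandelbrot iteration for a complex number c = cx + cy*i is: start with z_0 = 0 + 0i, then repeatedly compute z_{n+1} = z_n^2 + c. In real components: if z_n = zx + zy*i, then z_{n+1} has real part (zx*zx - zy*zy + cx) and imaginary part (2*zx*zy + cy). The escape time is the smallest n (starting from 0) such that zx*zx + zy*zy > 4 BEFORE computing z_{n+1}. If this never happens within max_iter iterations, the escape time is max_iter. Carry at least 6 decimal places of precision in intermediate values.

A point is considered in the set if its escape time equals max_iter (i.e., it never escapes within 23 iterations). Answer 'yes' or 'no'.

z_0 = 0 + 0i, c = 0.8960 + 1.1450i
Iter 1: z = 0.8960 + 1.1450i, |z|^2 = 2.1138
Iter 2: z = 0.3878 + 3.1968i, |z|^2 = 10.3702
Escaped at iteration 2

Answer: no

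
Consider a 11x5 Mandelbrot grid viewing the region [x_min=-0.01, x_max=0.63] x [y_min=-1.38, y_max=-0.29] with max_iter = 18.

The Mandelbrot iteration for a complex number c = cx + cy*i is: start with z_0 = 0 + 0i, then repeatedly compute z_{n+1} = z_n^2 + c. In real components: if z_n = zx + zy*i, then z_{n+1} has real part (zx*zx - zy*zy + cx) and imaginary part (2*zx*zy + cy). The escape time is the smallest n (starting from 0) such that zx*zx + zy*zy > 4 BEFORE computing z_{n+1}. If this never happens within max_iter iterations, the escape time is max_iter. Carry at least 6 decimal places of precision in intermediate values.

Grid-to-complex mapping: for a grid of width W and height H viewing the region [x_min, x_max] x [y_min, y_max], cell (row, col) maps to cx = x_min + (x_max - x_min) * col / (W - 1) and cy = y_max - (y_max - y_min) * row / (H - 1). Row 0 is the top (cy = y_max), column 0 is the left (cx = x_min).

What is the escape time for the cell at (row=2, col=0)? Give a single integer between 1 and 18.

Answer: 16

Derivation:
z_0 = 0 + 0i, c = -0.0100 + -0.8350i
Iter 1: z = -0.0100 + -0.8350i, |z|^2 = 0.6973
Iter 2: z = -0.7071 + -0.8183i, |z|^2 = 1.1696
Iter 3: z = -0.1796 + 0.3223i, |z|^2 = 0.1361
Iter 4: z = -0.0816 + -0.9508i, |z|^2 = 0.9106
Iter 5: z = -0.9073 + -0.6798i, |z|^2 = 1.2853
Iter 6: z = 0.3510 + 0.3986i, |z|^2 = 0.2821
Iter 7: z = -0.0456 + -0.5552i, |z|^2 = 0.3103
Iter 8: z = -0.3162 + -0.7843i, |z|^2 = 0.7151
Iter 9: z = -0.5252 + -0.3390i, |z|^2 = 0.3908
Iter 10: z = 0.1509 + -0.4789i, |z|^2 = 0.2521
Iter 11: z = -0.2166 + -0.9795i, |z|^2 = 1.0063
Iter 12: z = -0.9225 + -0.4108i, |z|^2 = 1.0198
Iter 13: z = 0.6723 + -0.0771i, |z|^2 = 0.4580
Iter 14: z = 0.4361 + -0.9387i, |z|^2 = 1.0714
Iter 15: z = -0.7010 + -1.6537i, |z|^2 = 3.2263
Iter 16: z = -2.2534 + 1.4837i, |z|^2 = 7.2792
Escaped at iteration 16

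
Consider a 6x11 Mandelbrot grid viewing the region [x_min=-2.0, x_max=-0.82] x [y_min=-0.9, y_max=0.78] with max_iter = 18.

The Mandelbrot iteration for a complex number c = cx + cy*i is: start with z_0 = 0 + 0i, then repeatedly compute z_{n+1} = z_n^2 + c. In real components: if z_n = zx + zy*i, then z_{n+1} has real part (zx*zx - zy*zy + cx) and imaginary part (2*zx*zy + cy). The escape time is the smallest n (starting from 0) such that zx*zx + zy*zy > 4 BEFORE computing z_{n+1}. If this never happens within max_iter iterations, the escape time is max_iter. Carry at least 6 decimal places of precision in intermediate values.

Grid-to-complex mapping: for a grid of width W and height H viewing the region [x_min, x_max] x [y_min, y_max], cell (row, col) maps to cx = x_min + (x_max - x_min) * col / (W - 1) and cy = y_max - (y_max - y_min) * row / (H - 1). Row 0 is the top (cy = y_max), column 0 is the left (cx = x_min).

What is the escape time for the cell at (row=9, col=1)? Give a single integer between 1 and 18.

z_0 = 0 + 0i, c = -1.7640 + -0.7320i
Iter 1: z = -1.7640 + -0.7320i, |z|^2 = 3.6475
Iter 2: z = 0.8119 + 1.8505i, |z|^2 = 4.0835
Escaped at iteration 2

Answer: 2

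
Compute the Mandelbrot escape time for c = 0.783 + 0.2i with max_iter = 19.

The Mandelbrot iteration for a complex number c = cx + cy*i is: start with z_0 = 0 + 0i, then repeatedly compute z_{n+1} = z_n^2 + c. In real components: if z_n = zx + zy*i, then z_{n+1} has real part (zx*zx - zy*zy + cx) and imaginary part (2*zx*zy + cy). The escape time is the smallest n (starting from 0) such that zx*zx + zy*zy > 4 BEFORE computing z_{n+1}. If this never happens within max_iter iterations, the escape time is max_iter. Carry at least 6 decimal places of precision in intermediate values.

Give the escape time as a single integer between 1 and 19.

Answer: 3

Derivation:
z_0 = 0 + 0i, c = 0.7830 + 0.2000i
Iter 1: z = 0.7830 + 0.2000i, |z|^2 = 0.6531
Iter 2: z = 1.3561 + 0.5132i, |z|^2 = 2.1024
Iter 3: z = 2.3586 + 1.5919i, |z|^2 = 8.0971
Escaped at iteration 3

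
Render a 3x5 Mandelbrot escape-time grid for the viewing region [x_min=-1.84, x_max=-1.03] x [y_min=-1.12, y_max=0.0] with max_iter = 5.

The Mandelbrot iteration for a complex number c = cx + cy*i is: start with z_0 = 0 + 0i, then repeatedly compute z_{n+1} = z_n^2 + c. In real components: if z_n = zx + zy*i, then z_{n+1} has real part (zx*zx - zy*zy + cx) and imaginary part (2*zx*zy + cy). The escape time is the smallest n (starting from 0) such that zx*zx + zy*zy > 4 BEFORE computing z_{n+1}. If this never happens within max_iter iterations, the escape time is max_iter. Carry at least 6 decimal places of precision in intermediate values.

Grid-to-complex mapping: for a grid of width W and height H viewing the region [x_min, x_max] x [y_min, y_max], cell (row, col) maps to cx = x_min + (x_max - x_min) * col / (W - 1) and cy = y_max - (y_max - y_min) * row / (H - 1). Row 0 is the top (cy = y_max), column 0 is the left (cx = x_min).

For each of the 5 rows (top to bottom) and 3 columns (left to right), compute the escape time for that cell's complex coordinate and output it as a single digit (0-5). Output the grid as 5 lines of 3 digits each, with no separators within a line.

(row=0, col=0): c = -1.8400 + 0.0000i → escape time 5
(row=0, col=1): c = -1.4350 + 0.0000i → escape time 5
(row=0, col=2): c = -1.0300 + 0.0000i → escape time 5
(row=1, col=0): c = -1.8400 + -0.2800i → escape time 4
(row=1, col=1): c = -1.4350 + -0.2800i → escape time 5
(row=1, col=2): c = -1.0300 + -0.2800i → escape time 5
(row=2, col=0): c = -1.8400 + -0.5600i → escape time 3
(row=2, col=1): c = -1.4350 + -0.5600i → escape time 3
(row=2, col=2): c = -1.0300 + -0.5600i → escape time 5
(row=3, col=0): c = -1.8400 + -0.8400i → escape time 1
(row=3, col=1): c = -1.4350 + -0.8400i → escape time 3
(row=3, col=2): c = -1.0300 + -0.8400i → escape time 3
(row=4, col=0): c = -1.8400 + -1.1200i → escape time 1
(row=4, col=1): c = -1.4350 + -1.1200i → escape time 2
(row=4, col=2): c = -1.0300 + -1.1200i → escape time 3

Answer: 555
455
335
133
123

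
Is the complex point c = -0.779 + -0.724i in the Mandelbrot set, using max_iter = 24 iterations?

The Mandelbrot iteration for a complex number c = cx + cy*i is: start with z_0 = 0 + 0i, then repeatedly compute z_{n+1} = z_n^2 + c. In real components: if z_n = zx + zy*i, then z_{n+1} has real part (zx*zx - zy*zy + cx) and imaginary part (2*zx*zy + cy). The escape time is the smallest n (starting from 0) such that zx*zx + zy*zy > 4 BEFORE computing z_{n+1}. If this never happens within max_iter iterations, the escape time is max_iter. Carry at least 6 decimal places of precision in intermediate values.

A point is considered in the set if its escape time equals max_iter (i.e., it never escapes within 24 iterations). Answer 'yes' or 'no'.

z_0 = 0 + 0i, c = -0.7790 + -0.7240i
Iter 1: z = -0.7790 + -0.7240i, |z|^2 = 1.1310
Iter 2: z = -0.6963 + 0.4040i, |z|^2 = 0.6481
Iter 3: z = -0.4573 + -1.2866i, |z|^2 = 1.8646
Iter 4: z = -2.2253 + 0.4528i, |z|^2 = 5.1568
Escaped at iteration 4

Answer: no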